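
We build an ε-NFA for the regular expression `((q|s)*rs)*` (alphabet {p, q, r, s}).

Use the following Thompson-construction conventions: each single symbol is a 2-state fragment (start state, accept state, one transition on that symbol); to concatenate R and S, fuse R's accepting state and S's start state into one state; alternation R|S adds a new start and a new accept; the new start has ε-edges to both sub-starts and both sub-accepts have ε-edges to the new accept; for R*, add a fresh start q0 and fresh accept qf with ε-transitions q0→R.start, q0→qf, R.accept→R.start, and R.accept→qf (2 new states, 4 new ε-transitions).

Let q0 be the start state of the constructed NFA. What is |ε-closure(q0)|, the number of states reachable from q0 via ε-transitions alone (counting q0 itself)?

Work bottom-up. For each fragment F, track |ε-closure(F.start)| and whether F's accept lies in that closure (i.e. whether F accepts ε). A single-symbol fragment has closure size 1 and does not accept ε.
  q|s — |closure| = 1 + 1 + 1 = 3 (the new accept is not ε-reachable since no branch accepts ε)
  (q|s)* — new start has ε-edges to the inner start and to the new accept, so |closure| = 2 + 3 = 5
  (q|s)*rs — the left operand accepts ε, so the closure extends into the next operand (the shared merged state is already counted); |closure| = 5 + (1−1) = 5
  ((q|s)*rs)* — the star's fresh start ε-reaches both the body's start and the fresh accept: |closure| = 2 + 5 = 7

7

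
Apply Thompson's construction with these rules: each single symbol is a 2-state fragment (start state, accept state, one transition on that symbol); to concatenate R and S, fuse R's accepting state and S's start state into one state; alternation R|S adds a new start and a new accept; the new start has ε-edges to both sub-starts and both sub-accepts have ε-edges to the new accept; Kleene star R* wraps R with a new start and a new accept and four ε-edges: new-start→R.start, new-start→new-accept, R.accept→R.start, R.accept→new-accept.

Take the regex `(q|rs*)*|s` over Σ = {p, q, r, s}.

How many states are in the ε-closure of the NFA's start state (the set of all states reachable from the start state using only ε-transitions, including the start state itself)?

Let C(F) = |ε-closure(F.start)| within fragment F, and note whether F accepts ε. Symbol fragments have C = 1 and do not accept ε. Then:
  s* — |closure| = 1 (new start) + 1 (body) + 1 (new accept) = 3
  rs* — same as the first factor's closure: |closure| = 1
  q|rs* — |closure| = 1 + 1 + 1 = 3 (the new accept is not ε-reachable since no branch accepts ε)
  (q|rs*)* — new start has ε-edges to the inner start and to the new accept, so |closure| = 2 + 3 = 5
  (q|rs*)*|s — new start ε-reaches every alternative's start; at least one alternative accepts ε, so the union's new accept is reached too: |closure| = 1 + 5 + 1 + 1 = 8

8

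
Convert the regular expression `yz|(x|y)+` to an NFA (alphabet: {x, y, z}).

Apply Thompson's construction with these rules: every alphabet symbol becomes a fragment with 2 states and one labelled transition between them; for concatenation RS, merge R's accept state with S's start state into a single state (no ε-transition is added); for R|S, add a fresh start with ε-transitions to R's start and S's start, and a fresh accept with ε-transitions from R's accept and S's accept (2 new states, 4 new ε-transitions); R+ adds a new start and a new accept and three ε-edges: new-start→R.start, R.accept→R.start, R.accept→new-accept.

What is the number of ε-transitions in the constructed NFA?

11

Per subexpression:
Each of the 4 symbol leaves contributes 0 ε-transitions.
  yz → 0 ε-transitions
  x|y → 4 ε-transitions
  (x|y)+ → 7 ε-transitions
  yz|(x|y)+ → 11 ε-transitions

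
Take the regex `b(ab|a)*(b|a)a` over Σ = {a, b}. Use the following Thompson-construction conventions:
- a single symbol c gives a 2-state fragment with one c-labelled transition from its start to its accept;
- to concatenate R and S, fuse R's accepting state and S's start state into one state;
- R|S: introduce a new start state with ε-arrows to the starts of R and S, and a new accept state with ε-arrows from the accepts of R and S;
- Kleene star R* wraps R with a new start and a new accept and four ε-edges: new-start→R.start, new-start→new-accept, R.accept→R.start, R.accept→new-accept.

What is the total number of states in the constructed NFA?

Bottom-up over the parse tree:
Each of the 7 symbol leaves contributes a 2-state fragment.
  ab → 3 states
  ab|a → 7 states
  (ab|a)* → 9 states
  b|a → 6 states
  b(ab|a)*(b|a)a → 16 states

16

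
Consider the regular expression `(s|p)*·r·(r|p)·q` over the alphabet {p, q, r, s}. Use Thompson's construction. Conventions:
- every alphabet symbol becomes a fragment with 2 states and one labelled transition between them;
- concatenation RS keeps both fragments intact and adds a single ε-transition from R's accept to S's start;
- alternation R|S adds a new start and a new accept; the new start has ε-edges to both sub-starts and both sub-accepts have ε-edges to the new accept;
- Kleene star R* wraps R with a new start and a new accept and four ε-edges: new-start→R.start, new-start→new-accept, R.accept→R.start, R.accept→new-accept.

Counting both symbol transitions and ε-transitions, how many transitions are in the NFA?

Building bottom-up:
Each of the 6 symbol leaves contributes 1 transition (1 symbol, 0 ε).
  s|p — 6 transitions (2 symbol, 4 ε)
  (s|p)* — 10 transitions (2 symbol, 8 ε)
  r|p — 6 transitions (2 symbol, 4 ε)
  (s|p)*·r·(r|p)·q — 21 transitions (6 symbol, 15 ε)

21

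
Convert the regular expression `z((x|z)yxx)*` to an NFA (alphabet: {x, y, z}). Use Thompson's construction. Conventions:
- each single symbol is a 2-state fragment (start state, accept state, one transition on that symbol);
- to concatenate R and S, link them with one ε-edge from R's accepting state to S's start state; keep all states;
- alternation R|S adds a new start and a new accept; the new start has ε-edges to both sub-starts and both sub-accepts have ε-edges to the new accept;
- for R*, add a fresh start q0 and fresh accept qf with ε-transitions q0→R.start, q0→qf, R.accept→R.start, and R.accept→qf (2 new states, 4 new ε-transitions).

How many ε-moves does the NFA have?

12

Bottom-up over the parse tree:
Each of the 6 symbol leaves contributes 0 ε-transitions.
  x|z = 4 ε-transitions
  (x|z)yxx = 7 ε-transitions
  ((x|z)yxx)* = 11 ε-transitions
  z((x|z)yxx)* = 12 ε-transitions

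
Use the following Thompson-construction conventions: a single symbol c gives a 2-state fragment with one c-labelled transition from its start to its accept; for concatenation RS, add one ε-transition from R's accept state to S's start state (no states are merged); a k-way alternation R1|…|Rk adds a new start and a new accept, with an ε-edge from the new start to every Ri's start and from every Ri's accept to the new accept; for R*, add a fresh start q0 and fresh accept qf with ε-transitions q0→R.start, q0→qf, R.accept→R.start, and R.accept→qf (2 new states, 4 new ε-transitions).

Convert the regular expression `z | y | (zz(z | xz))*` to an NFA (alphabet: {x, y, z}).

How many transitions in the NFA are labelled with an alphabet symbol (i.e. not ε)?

7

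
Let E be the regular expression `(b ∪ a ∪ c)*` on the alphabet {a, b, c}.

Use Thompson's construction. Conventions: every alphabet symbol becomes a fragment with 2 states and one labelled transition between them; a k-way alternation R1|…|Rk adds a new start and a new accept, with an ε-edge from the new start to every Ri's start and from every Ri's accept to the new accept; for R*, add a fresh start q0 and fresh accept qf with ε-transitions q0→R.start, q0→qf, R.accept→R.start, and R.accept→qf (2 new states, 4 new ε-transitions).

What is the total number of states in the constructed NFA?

10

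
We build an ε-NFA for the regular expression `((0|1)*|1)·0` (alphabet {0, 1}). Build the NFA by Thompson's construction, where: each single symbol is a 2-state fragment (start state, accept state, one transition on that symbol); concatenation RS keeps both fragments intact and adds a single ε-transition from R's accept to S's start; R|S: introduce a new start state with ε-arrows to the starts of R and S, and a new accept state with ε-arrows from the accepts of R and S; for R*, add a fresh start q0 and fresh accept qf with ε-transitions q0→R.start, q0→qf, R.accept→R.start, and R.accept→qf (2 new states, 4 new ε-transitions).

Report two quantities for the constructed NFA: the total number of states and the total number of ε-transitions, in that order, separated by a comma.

By structural recursion:
Each of the 4 symbol leaves contributes 2 states and 0 ε-transitions.
  0|1 → 6 states, 4 ε-transitions
  (0|1)* → 8 states, 8 ε-transitions
  (0|1)*|1 → 12 states, 12 ε-transitions
  ((0|1)*|1)·0 → 14 states, 13 ε-transitions

14, 13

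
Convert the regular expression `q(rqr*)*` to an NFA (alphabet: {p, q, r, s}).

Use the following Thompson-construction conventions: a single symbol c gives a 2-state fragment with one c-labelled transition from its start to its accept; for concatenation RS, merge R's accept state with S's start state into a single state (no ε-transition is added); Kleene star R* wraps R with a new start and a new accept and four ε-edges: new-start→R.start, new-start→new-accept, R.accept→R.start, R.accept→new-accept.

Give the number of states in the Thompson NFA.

9

Per subexpression:
Each of the 4 symbol leaves contributes a 2-state fragment.
  r* : 4 states
  rqr* : 6 states
  (rqr*)* : 8 states
  q(rqr*)* : 9 states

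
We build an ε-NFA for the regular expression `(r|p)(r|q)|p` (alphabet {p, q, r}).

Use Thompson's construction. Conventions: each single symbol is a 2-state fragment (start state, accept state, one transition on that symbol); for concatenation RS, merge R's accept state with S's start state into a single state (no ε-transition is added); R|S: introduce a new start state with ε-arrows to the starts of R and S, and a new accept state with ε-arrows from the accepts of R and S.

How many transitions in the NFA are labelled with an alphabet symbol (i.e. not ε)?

By structural recursion:
Each of the 5 symbol leaves contributes exactly 1 symbol transition.
  r|p : 2 symbol transitions
  r|q : 2 symbol transitions
  (r|p)(r|q) : 4 symbol transitions
  (r|p)(r|q)|p : 5 symbol transitions

5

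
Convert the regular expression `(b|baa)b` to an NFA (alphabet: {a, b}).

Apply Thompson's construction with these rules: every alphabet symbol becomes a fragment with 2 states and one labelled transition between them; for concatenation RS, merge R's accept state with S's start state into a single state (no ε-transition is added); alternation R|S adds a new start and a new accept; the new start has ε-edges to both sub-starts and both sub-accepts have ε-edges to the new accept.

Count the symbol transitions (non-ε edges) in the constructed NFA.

Per subexpression:
Each of the 5 symbol leaves contributes exactly 1 symbol transition.
  baa = 3 symbol transitions
  b|baa = 4 symbol transitions
  (b|baa)b = 5 symbol transitions

5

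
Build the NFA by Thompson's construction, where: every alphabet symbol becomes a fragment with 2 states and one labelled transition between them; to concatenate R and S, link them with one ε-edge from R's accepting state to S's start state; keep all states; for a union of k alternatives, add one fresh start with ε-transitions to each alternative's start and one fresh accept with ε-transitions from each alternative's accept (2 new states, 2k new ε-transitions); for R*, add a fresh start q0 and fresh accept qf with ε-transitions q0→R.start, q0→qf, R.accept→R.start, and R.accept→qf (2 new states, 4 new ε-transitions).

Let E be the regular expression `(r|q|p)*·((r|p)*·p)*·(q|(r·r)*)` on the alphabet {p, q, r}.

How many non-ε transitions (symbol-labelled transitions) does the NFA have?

9

Bottom-up over the parse tree:
Each of the 9 symbol leaves contributes exactly 1 symbol transition.
  r|q|p → 3 symbol transitions
  (r|q|p)* → 3 symbol transitions
  r|p → 2 symbol transitions
  (r|p)* → 2 symbol transitions
  (r|p)*·p → 3 symbol transitions
  ((r|p)*·p)* → 3 symbol transitions
  r·r → 2 symbol transitions
  (r·r)* → 2 symbol transitions
  q|(r·r)* → 3 symbol transitions
  (r|q|p)*·((r|p)*·p)*·(q|(r·r)*) → 9 symbol transitions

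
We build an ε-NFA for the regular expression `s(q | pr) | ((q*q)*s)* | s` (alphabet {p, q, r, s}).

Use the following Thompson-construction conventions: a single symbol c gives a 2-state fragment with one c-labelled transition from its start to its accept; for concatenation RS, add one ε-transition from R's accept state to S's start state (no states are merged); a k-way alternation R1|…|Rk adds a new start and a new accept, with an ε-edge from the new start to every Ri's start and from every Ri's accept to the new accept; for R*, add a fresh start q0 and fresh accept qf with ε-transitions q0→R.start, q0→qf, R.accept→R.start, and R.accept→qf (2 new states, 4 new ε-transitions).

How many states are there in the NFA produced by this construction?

26

Per subexpression:
Each of the 8 symbol leaves contributes a 2-state fragment.
  pr = 4 states
  q | pr = 8 states
  s(q | pr) = 10 states
  q* = 4 states
  q*q = 6 states
  (q*q)* = 8 states
  (q*q)*s = 10 states
  ((q*q)*s)* = 12 states
  s(q | pr) | ((q*q)*s)* | s = 26 states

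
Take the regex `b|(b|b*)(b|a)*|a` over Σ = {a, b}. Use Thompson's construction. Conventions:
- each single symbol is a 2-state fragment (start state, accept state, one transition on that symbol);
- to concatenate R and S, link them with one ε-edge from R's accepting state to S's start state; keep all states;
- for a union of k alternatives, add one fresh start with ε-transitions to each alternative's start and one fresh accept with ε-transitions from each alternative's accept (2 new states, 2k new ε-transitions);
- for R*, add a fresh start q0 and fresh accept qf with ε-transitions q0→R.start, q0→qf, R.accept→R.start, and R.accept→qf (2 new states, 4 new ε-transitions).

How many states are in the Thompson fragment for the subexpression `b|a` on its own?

Fragment for `b|a`:
Each of the 2 symbol leaves contributes a 2-state fragment.
  b|a = 6 states

6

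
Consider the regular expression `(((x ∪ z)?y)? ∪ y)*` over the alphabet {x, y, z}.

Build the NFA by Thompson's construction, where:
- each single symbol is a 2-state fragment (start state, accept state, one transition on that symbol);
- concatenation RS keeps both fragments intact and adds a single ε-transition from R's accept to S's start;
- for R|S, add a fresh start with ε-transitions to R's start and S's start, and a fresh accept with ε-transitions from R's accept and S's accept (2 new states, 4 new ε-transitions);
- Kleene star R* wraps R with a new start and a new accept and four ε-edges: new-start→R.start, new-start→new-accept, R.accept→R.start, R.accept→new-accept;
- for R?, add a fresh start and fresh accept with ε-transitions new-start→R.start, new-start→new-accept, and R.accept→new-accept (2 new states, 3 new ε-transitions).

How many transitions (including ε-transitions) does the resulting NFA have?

By structural recursion:
Each of the 4 symbol leaves contributes 1 transition (1 symbol, 0 ε).
  x ∪ z : 6 transitions (2 symbol, 4 ε)
  (x ∪ z)? : 9 transitions (2 symbol, 7 ε)
  (x ∪ z)?y : 11 transitions (3 symbol, 8 ε)
  ((x ∪ z)?y)? : 14 transitions (3 symbol, 11 ε)
  ((x ∪ z)?y)? ∪ y : 19 transitions (4 symbol, 15 ε)
  (((x ∪ z)?y)? ∪ y)* : 23 transitions (4 symbol, 19 ε)

23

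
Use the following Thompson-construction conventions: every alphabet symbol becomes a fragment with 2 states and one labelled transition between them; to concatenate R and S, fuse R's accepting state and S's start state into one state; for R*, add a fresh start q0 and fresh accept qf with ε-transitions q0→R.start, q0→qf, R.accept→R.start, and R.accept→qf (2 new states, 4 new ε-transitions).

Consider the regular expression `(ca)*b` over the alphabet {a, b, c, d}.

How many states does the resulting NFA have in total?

By structural recursion:
Each of the 3 symbol leaves contributes a 2-state fragment.
  ca = 3 states
  (ca)* = 5 states
  (ca)*b = 6 states

6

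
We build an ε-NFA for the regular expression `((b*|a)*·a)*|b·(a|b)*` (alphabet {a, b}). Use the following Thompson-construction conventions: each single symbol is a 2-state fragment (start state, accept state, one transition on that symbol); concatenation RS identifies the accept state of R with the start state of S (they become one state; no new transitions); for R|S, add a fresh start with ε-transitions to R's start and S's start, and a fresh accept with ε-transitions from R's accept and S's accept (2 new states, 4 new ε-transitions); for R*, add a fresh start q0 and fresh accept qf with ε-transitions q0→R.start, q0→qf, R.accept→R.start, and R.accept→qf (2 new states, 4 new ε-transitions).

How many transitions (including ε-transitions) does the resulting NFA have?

34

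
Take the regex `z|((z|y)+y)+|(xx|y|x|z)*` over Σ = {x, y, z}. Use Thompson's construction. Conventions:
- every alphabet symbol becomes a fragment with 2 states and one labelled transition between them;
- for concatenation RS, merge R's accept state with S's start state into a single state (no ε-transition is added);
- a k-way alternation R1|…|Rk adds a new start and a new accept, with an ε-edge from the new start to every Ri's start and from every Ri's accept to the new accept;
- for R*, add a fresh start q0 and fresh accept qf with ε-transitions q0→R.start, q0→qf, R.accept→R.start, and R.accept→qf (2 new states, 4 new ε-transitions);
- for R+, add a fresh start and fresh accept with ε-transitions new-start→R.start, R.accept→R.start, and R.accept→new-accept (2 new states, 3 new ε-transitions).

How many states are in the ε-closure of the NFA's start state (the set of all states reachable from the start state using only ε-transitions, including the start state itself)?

Compute the ε-closure size of each fragment's start state recursively; a symbol fragment's start has no outgoing ε-edge, so its closure is just itself (size 1).
  z|y — new start ε-reaches every alternative's start; none of them accept ε, so the new accept is not reached: |ε-closure| = 1 + 1 + 1 = 3
  (z|y)+ — new start ε-reaches only the body's start; the new accept needs a symbol first: |ε-closure| = 1 + 3 = 4
  (z|y)+y — same as the first factor's closure: |ε-closure| = 4
  ((z|y)+y)+ — |ε-closure| = 1 + 4 = 5 (the body doesn't accept ε, so the new accept is not reached)
  xx — |ε-closure| equals the left operand's closure size = 1 (its accept is not ε-reachable, so the closure stops there)
  xx|y|x|z — |ε-closure| = 1 + 1 + 1 + 1 + 1 = 5 (the new accept is not ε-reachable since no branch accepts ε)
  (xx|y|x|z)* — new start has ε-edges to the inner start and to the new accept, so |ε-closure| = 2 + 5 = 7
  z|((z|y)+y)+|(xx|y|x|z)* — |ε-closure| = 1 (new start) + (1 + 5 + 7) + 1 (new accept, since some branch ε-reaches its own accept) = 15

15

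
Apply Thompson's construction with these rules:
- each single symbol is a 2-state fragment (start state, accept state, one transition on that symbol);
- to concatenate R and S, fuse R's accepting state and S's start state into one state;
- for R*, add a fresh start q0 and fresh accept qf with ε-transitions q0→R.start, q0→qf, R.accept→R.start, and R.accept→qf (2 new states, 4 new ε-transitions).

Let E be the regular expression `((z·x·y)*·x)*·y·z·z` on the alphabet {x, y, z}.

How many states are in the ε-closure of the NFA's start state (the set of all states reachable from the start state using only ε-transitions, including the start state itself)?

5

Let C(F) = |ε-closure(F.start)| within fragment F, and note whether F accepts ε. Symbol fragments have C = 1 and do not accept ε. Then:
  z·x·y → |ε-closure| equals the left operand's closure size = 1 (its accept is not ε-reachable, so the closure stops there)
  (z·x·y)* → |ε-closure| = 1 (new start) + 1 (body) + 1 (new accept) = 3
  (z·x·y)*·x → |ε-closure| = 3 + (1−1) = 3 (closure spills across the concat boundary because the left factor accepts ε)
  ((z·x·y)*·x)* → new start has ε-edges to the inner start and to the new accept, so |ε-closure| = 2 + 3 = 5
  ((z·x·y)*·x)*·y·z·z → |ε-closure| = 5 + (1−1) = 5 (closure spills across the concat boundary because the left factor accepts ε)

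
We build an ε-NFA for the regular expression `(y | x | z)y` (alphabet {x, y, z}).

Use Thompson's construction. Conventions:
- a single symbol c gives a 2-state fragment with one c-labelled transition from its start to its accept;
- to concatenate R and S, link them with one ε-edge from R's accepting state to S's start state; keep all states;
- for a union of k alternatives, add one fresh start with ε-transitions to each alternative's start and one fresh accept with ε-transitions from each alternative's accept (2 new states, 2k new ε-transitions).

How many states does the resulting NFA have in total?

10

Per subexpression:
Each of the 4 symbol leaves contributes a 2-state fragment.
  y | x | z : 8 states
  (y | x | z)y : 10 states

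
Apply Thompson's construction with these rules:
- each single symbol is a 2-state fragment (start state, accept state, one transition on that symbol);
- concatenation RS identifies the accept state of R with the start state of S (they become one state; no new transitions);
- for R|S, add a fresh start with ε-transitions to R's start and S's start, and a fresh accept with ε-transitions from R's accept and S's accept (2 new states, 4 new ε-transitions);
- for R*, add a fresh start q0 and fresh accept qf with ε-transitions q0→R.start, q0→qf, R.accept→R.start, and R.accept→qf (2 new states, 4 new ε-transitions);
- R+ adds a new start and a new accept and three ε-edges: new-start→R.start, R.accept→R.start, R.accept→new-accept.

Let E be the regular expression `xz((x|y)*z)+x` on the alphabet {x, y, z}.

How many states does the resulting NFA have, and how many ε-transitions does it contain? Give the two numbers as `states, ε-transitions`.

Bottom-up over the parse tree:
Each of the 6 symbol leaves contributes 2 states and 0 ε-transitions.
  x|y → 6 states, 4 ε-transitions
  (x|y)* → 8 states, 8 ε-transitions
  (x|y)*z → 9 states, 8 ε-transitions
  ((x|y)*z)+ → 11 states, 11 ε-transitions
  xz((x|y)*z)+x → 14 states, 11 ε-transitions

14, 11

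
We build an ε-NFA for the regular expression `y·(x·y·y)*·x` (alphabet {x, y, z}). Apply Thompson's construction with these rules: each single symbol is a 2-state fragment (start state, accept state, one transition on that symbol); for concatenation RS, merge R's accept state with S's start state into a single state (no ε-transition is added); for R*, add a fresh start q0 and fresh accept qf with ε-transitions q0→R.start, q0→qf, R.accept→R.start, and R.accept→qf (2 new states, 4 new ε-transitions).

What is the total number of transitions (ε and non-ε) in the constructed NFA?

Bottom-up over the parse tree:
Each of the 5 symbol leaves contributes 1 transition (1 symbol, 0 ε).
  x·y·y : 3 transitions (3 symbol, 0 ε)
  (x·y·y)* : 7 transitions (3 symbol, 4 ε)
  y·(x·y·y)*·x : 9 transitions (5 symbol, 4 ε)

9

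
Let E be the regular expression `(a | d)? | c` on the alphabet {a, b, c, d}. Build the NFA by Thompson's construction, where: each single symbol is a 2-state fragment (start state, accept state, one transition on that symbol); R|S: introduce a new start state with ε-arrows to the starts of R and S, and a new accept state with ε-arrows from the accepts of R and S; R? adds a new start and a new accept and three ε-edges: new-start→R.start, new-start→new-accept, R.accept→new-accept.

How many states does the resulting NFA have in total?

By structural recursion:
Each of the 3 symbol leaves contributes a 2-state fragment.
  a | d — 6 states
  (a | d)? — 8 states
  (a | d)? | c — 12 states

12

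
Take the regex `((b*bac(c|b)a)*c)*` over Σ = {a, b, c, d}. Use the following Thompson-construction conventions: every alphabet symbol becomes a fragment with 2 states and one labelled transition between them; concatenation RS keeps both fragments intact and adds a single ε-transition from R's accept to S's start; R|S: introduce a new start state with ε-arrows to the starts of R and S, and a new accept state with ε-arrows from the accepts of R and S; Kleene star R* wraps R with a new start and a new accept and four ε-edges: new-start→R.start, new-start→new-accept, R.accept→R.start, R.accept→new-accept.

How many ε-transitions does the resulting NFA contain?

Recursing over subexpressions:
Each of the 8 symbol leaves contributes 0 ε-transitions.
  b* : 4 ε-transitions
  c|b : 4 ε-transitions
  b*bac(c|b)a : 13 ε-transitions
  (b*bac(c|b)a)* : 17 ε-transitions
  (b*bac(c|b)a)*c : 18 ε-transitions
  ((b*bac(c|b)a)*c)* : 22 ε-transitions

22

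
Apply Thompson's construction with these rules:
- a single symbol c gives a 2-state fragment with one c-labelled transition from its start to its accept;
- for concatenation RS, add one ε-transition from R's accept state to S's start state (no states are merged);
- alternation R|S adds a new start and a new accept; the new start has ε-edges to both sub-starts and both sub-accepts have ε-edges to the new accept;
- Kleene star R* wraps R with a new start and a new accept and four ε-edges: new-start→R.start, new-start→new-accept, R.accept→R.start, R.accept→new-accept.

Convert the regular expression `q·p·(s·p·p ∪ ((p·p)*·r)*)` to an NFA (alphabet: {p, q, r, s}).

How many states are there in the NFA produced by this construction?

22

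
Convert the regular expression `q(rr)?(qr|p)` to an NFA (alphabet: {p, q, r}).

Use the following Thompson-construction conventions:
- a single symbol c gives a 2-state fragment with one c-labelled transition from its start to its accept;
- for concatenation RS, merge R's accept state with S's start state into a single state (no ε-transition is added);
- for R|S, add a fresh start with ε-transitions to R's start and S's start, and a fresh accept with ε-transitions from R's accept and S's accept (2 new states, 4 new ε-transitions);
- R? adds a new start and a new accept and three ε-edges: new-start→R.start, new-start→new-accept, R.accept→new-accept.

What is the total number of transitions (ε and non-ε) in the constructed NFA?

13

Per subexpression:
Each of the 6 symbol leaves contributes 1 transition (1 symbol, 0 ε).
  rr = 2 transitions (2 symbol, 0 ε)
  (rr)? = 5 transitions (2 symbol, 3 ε)
  qr = 2 transitions (2 symbol, 0 ε)
  qr|p = 7 transitions (3 symbol, 4 ε)
  q(rr)?(qr|p) = 13 transitions (6 symbol, 7 ε)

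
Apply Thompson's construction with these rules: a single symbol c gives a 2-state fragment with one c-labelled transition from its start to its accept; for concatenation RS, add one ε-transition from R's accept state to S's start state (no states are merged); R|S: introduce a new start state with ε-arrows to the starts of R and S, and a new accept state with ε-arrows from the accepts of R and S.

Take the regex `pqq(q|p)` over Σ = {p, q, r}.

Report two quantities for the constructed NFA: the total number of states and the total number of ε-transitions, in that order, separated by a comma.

Building bottom-up:
Each of the 5 symbol leaves contributes 2 states and 0 ε-transitions.
  q|p — 6 states, 4 ε-transitions
  pqq(q|p) — 12 states, 7 ε-transitions

12, 7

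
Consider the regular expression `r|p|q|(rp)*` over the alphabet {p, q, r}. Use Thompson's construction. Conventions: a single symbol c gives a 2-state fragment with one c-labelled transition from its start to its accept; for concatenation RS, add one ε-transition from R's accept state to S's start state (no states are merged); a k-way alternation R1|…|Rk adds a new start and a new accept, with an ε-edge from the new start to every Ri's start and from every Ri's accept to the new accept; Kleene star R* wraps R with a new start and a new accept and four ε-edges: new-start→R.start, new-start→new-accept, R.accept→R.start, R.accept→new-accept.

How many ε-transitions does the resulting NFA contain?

Bottom-up over the parse tree:
Each of the 5 symbol leaves contributes 0 ε-transitions.
  rp — 1 ε-transition
  (rp)* — 5 ε-transitions
  r|p|q|(rp)* — 13 ε-transitions

13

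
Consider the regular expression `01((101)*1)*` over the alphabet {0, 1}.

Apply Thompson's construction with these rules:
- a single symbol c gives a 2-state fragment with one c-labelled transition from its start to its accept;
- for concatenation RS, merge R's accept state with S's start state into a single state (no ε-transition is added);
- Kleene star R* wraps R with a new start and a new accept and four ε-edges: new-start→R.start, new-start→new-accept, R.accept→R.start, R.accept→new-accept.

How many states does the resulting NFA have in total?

By structural recursion:
Each of the 6 symbol leaves contributes a 2-state fragment.
  101 → 4 states
  (101)* → 6 states
  (101)*1 → 7 states
  ((101)*1)* → 9 states
  01((101)*1)* → 11 states

11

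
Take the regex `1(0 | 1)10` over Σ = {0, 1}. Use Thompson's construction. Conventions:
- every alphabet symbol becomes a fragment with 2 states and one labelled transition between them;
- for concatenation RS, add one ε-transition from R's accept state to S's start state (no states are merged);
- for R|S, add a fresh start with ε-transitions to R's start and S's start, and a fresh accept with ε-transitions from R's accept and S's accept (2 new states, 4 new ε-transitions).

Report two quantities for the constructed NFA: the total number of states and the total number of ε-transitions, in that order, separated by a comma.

Recursing over subexpressions:
Each of the 5 symbol leaves contributes 2 states and 0 ε-transitions.
  0 | 1 — 6 states, 4 ε-transitions
  1(0 | 1)10 — 12 states, 7 ε-transitions

12, 7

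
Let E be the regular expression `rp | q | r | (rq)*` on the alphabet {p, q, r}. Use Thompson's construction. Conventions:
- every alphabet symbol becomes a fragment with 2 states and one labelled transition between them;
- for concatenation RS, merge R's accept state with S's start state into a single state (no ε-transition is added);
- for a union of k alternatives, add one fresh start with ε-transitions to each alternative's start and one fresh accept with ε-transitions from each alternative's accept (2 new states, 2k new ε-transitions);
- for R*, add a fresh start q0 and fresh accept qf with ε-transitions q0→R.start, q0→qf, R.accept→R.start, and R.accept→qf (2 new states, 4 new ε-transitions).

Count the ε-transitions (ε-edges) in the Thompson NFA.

By structural recursion:
Each of the 6 symbol leaves contributes 0 ε-transitions.
  rp — 0 ε-transitions
  rq — 0 ε-transitions
  (rq)* — 4 ε-transitions
  rp | q | r | (rq)* — 12 ε-transitions

12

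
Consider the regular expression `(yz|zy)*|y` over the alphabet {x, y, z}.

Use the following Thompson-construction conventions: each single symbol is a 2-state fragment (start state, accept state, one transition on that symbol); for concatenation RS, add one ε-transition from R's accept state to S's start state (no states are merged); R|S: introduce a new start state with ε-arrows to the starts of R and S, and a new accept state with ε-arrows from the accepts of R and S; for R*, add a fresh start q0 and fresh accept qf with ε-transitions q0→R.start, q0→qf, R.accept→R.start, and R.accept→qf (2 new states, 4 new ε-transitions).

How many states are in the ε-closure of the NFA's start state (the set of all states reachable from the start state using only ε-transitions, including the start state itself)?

Work bottom-up. For each fragment F, track |ε-closure(F.start)| and whether F's accept lies in that closure (i.e. whether F accepts ε). A single-symbol fragment has closure size 1 and does not accept ε.
  yz → C equals the left operand's closure size = 1 (its accept is not ε-reachable, so the closure stops there)
  zy → same as the first factor's closure: C = 1
  yz|zy → new start ε-reaches every alternative's start; none of them accept ε, so the new accept is not reached: C = 1 + 1 + 1 = 3
  (yz|zy)* → C = 1 (new start) + 3 (body) + 1 (new accept) = 5
  (yz|zy)*|y → C = 1 (new start) + (5 + 1) + 1 (new accept, since some branch ε-reaches its own accept) = 8

8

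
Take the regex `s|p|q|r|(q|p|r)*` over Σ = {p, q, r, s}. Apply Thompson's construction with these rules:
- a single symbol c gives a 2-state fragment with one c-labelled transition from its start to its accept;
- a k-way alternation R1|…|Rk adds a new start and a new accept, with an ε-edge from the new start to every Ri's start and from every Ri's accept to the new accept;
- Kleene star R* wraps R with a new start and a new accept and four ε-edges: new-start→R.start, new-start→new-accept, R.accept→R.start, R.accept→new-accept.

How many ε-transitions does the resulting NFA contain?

Building bottom-up:
Each of the 7 symbol leaves contributes 0 ε-transitions.
  q|p|r → 6 ε-transitions
  (q|p|r)* → 10 ε-transitions
  s|p|q|r|(q|p|r)* → 20 ε-transitions

20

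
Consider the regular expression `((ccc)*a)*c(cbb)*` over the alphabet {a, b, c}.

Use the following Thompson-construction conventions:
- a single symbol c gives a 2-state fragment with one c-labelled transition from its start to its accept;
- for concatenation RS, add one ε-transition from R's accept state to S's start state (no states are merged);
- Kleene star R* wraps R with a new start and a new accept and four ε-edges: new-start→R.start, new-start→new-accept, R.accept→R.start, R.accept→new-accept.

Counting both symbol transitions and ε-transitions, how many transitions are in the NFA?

Building bottom-up:
Each of the 8 symbol leaves contributes 1 transition (1 symbol, 0 ε).
  ccc → 5 transitions (3 symbol, 2 ε)
  (ccc)* → 9 transitions (3 symbol, 6 ε)
  (ccc)*a → 11 transitions (4 symbol, 7 ε)
  ((ccc)*a)* → 15 transitions (4 symbol, 11 ε)
  cbb → 5 transitions (3 symbol, 2 ε)
  (cbb)* → 9 transitions (3 symbol, 6 ε)
  ((ccc)*a)*c(cbb)* → 27 transitions (8 symbol, 19 ε)

27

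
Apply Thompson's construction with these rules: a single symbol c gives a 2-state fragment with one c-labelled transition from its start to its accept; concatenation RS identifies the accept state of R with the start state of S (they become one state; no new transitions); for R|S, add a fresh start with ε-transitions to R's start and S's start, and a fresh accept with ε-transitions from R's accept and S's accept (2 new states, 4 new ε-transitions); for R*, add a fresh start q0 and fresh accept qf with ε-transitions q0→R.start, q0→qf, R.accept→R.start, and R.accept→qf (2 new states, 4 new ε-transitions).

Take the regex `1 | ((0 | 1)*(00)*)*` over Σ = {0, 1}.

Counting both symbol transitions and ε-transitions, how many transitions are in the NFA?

25

Building bottom-up:
Each of the 5 symbol leaves contributes 1 transition (1 symbol, 0 ε).
  0 | 1 — 6 transitions (2 symbol, 4 ε)
  (0 | 1)* — 10 transitions (2 symbol, 8 ε)
  00 — 2 transitions (2 symbol, 0 ε)
  (00)* — 6 transitions (2 symbol, 4 ε)
  (0 | 1)*(00)* — 16 transitions (4 symbol, 12 ε)
  ((0 | 1)*(00)*)* — 20 transitions (4 symbol, 16 ε)
  1 | ((0 | 1)*(00)*)* — 25 transitions (5 symbol, 20 ε)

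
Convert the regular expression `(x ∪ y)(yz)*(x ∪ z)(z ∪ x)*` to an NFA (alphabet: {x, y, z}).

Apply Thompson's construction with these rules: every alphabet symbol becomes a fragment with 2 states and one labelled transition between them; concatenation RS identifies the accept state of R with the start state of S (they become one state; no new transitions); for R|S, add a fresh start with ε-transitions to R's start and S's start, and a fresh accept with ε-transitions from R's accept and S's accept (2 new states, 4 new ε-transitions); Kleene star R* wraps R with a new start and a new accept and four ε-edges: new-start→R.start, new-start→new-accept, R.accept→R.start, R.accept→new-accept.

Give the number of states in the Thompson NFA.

22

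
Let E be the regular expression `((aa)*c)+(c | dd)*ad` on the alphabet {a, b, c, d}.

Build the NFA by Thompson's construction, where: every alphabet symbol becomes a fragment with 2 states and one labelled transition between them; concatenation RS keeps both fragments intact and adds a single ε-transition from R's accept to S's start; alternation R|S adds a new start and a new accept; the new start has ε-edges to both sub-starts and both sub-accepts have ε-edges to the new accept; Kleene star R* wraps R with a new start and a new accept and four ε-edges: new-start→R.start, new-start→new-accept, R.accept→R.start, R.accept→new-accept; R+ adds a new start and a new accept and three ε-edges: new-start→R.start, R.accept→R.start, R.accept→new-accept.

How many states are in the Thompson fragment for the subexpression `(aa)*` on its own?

6

Fragment for `(aa)*`:
Each of the 2 symbol leaves contributes a 2-state fragment.
  aa — 4 states
  (aa)* — 6 states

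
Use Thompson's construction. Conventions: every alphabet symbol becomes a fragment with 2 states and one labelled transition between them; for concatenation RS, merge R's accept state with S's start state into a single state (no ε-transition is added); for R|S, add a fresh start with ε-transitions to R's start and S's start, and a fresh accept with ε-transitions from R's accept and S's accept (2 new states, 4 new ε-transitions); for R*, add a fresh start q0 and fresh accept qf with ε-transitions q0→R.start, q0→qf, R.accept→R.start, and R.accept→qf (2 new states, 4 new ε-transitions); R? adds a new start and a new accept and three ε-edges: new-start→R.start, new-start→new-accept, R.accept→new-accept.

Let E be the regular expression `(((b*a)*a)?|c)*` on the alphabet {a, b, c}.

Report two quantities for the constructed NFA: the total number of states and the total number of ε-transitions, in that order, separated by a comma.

16, 19

Bottom-up over the parse tree:
Each of the 4 symbol leaves contributes 2 states and 0 ε-transitions.
  b* — 4 states, 4 ε-transitions
  b*a — 5 states, 4 ε-transitions
  (b*a)* — 7 states, 8 ε-transitions
  (b*a)*a — 8 states, 8 ε-transitions
  ((b*a)*a)? — 10 states, 11 ε-transitions
  ((b*a)*a)?|c — 14 states, 15 ε-transitions
  (((b*a)*a)?|c)* — 16 states, 19 ε-transitions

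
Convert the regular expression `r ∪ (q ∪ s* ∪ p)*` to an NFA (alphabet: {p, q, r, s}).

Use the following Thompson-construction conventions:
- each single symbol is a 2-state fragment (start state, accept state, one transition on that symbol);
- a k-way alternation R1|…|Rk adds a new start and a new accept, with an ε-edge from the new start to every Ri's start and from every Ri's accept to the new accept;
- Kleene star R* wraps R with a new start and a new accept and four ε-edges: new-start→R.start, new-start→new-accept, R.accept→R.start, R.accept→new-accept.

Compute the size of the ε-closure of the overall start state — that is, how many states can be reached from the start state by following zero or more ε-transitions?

12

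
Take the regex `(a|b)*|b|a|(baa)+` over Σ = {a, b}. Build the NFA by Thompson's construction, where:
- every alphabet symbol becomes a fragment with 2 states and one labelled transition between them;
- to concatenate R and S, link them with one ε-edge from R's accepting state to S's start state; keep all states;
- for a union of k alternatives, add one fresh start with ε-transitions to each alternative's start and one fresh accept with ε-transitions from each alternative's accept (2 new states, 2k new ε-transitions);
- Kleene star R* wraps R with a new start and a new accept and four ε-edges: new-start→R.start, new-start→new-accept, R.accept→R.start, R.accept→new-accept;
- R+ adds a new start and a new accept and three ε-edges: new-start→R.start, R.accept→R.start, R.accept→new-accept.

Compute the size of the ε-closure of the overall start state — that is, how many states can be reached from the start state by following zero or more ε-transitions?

11

Compute the ε-closure size of each fragment's start state recursively; a symbol fragment's start has no outgoing ε-edge, so its closure is just itself (size 1).
  a|b : |closure| = 1 + 1 + 1 = 3 (the new accept is not ε-reachable since no branch accepts ε)
  (a|b)* : the star's fresh start ε-reaches both the body's start and the fresh accept: |closure| = 2 + 3 = 5
  baa : |closure| equals the left operand's closure size = 1 (its accept is not ε-reachable, so the closure stops there)
  (baa)+ : |closure| = 1 + 1 = 2 (the body doesn't accept ε, so the new accept is not reached)
  (a|b)*|b|a|(baa)+ : new start ε-reaches every alternative's start; at least one alternative accepts ε, so the union's new accept is reached too: |closure| = 1 + 5 + 1 + 1 + 2 + 1 = 11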